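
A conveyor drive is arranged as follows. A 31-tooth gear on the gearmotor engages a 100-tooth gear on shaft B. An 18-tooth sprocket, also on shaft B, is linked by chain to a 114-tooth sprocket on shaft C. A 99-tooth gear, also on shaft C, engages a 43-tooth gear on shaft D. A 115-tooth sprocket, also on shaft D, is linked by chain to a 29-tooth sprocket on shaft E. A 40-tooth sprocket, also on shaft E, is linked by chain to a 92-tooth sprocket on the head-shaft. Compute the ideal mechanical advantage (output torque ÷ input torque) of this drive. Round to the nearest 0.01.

5.15

Each stage contributes driven/driver: gear mesh 100/31 = 3.2258, chain 114/18 = 6.3333, gear mesh 43/99 = 0.43434, chain 29/115 = 0.25217, chain 92/40 = 2.3.
Overall: 3.2258 × 6.3333 × 0.43434 × 0.25217 × 2.3 = 5.1467.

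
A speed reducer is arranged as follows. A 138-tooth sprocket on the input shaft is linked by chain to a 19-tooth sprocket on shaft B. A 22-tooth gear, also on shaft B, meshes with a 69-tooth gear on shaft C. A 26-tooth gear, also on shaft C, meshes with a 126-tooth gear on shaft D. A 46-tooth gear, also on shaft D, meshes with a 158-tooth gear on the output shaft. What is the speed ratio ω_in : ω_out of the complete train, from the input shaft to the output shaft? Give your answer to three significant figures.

Each stage contributes driven/driver: chain 19/138 = 0.13768, gear mesh 69/22 = 3.1364, gear mesh 126/26 = 4.8462, gear mesh 158/46 = 3.4348.
Overall: 0.13768 × 3.1364 × 4.8462 × 3.4348 = 7.1878.

7.19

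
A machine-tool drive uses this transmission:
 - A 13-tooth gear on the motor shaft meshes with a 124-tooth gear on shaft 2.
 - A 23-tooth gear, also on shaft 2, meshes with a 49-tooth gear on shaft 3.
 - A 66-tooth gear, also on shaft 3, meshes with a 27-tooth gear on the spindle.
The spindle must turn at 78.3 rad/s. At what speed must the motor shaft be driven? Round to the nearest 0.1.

650.9 rad/s

Overall ratio R = 9.5385 × 2.1304 × 0.40909 = 8.3132.
Required input speed = output speed × R = 78.3 × 8.3132 = 650.92 rad/s.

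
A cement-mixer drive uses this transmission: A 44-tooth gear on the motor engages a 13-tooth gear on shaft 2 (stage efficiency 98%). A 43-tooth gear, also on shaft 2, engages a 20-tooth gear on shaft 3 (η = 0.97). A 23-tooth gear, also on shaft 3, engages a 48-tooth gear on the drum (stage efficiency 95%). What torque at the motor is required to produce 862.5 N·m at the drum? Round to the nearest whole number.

3330 N·m

Overall ratio R = 0.29545 × 0.46512 × 2.087 = 0.28679; overall efficiency η = 0.98 × 0.97 × 0.95 = 0.9031.
Input torque = output torque / (R × η) = 862.5 / (0.28679 × 0.9031) = 3330.2 N·m.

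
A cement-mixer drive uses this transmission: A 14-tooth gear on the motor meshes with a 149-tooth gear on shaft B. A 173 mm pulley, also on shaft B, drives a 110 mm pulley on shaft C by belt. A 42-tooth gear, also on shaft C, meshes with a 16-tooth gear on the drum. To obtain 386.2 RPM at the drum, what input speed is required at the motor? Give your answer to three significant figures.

996 RPM

Overall ratio R = 10.643 × 0.63584 × 0.38095 = 2.578.
Required input speed = output speed × R = 386.2 × 2.578 = 995.61 RPM.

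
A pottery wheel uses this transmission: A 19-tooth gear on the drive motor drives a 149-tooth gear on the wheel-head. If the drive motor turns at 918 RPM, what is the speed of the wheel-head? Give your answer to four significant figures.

the drive motor → the wheel-head (gear mesh, 149/19): 918 ÷ 7.8421 = 117.06 RPM

117.1 RPM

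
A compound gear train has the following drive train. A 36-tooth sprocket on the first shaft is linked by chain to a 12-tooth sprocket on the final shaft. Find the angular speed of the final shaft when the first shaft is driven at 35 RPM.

chain 12/36 = 0.33333 → 35/0.33333 = 105 RPM

105 RPM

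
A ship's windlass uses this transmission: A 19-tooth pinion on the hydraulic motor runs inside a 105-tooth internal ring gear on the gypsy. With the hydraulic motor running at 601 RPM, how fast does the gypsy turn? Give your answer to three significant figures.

internal gear 105/19 = 5.5263 → 601/5.5263 = 108.75 RPM

109 RPM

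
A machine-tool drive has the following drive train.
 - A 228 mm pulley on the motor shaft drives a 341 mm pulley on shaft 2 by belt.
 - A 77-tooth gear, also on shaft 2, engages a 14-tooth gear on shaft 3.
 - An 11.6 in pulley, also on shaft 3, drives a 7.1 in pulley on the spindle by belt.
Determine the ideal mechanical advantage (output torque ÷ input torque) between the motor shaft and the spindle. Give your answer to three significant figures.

Each stage contributes driven/driver: belt 341/228 = 1.4956, gear mesh 14/77 = 0.18182, belt 7.1/11.6 = 0.61207.
Overall: 1.4956 × 0.18182 × 0.61207 = 0.16644.

0.166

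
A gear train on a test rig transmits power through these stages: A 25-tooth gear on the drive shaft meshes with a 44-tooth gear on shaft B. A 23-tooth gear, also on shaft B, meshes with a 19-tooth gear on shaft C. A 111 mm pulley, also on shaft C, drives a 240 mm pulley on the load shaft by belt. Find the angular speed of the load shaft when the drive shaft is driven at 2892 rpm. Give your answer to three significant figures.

the drive shaft → shaft B (gear mesh, 44/25): 2892 ÷ 1.76 = 1643.2 rpm
shaft B → shaft C (gear mesh, 19/23): 1643.2 ÷ 0.82609 = 1989.1 rpm
shaft C → the load shaft (belt, 240/111): 1989.1 ÷ 2.1622 = 919.97 rpm

920 rpm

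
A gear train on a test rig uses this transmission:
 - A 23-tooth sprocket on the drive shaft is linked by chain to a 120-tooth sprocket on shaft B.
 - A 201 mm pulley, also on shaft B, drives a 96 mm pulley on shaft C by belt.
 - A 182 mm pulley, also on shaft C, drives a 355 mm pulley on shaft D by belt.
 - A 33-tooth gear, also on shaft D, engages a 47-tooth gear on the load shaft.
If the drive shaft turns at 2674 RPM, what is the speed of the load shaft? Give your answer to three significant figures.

the drive shaft → shaft B (chain, 120/23): 2674 ÷ 5.2174 = 512.52 RPM
shaft B → shaft C (belt, 96/201): 512.52 ÷ 0.47761 = 1073.1 RPM
shaft C → shaft D (belt, 355/182): 1073.1 ÷ 1.9505 = 550.14 RPM
shaft D → the load shaft (gear mesh, 47/33): 550.14 ÷ 1.4242 = 386.27 RPM

386 RPM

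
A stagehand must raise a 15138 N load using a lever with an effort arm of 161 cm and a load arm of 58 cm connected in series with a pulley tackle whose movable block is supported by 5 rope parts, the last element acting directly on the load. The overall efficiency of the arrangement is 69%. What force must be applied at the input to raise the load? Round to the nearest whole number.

1581 N

Lever MA = effort arm / load arm = 161/58 = 2.7759.
Block-and-tackle MA = number of supporting rope parts = 5.
Combined ideal MA = 2.7759 × 5 = 13.879.
Actual MA = 13.879 × 0.69 = 9.5767.
Effort = load / actual MA = 15138 / 9.5767 = 1580.7 N.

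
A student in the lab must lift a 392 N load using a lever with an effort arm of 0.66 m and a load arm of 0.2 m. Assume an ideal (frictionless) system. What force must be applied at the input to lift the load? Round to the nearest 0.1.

118.8 N

Lever MA = effort arm / load arm = 0.66/0.2 = 3.3.
Effort = load / MA = 392 / 3.3 = 118.79 N.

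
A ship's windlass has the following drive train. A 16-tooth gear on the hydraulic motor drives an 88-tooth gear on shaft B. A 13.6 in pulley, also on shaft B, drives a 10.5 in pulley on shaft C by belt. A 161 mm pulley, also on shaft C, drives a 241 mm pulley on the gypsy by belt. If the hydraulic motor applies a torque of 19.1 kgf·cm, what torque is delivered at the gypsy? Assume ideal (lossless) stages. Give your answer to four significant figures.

121.4 kgf·cm

Gear mesh: ratio = 88/16 = 5.5; torque at shaft B = 19.1 × 5.5 = 105.05 kgf·cm.
Belt: ratio = 10.5/13.6 = 0.77206; torque at shaft C = 105.05 × 0.77206 = 81.105 kgf·cm.
Belt: ratio = 241/161 = 1.4969; torque at the gypsy = 81.105 × 1.4969 = 121.41 kgf·cm.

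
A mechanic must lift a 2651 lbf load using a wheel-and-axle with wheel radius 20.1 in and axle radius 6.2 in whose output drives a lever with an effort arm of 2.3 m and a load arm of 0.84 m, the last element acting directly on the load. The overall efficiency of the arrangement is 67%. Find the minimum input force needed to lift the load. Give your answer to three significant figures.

446 lbf

Wheel-and-axle MA = R/r = 20.1/6.2 = 3.2419.
Lever MA = effort arm / load arm = 2.3/0.84 = 2.7381.
Combined ideal MA = 3.2419 × 2.7381 = 8.8767.
Actual MA = 8.8767 × 0.67 = 5.9474.
Effort = load / actual MA = 2651 / 5.9474 = 445.74 lbf.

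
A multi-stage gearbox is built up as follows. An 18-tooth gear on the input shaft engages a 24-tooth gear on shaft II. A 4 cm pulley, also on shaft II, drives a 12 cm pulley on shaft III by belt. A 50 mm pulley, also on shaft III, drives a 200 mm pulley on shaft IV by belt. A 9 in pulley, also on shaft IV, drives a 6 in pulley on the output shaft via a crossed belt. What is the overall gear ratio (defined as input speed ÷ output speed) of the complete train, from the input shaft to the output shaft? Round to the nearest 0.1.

Each stage contributes driven/driver: gear mesh 24/18 = 1.3333, belt 12/4 = 3, belt 200/50 = 4, belt 6/9 = 0.66667.
Overall: 1.3333 × 3 × 4 × 0.66667 = 10.667.

10.7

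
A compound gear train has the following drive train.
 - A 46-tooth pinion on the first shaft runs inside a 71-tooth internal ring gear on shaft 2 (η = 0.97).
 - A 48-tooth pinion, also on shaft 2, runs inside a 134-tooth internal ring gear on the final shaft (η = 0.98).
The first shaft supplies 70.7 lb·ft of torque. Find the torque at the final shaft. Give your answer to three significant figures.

After the internal gear (71/46): 70.7 × 1.5435 × 0.97 = 105.85 lb·ft
After the internal gear (134/48): 105.85 × 2.7917 × 0.98 = 289.59 lb·ft

290 lb·ft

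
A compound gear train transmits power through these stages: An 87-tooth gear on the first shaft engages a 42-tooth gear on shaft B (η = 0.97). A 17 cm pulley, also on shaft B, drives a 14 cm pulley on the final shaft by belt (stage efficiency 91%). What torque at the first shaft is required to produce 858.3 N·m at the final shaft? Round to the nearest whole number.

2446 N·m

Overall ratio R = 0.48276 × 0.82353 = 0.39757; overall efficiency η = 0.97 × 0.91 = 0.8827.
Input torque = output torque / (R × η) = 858.3 / (0.39757 × 0.8827) = 2445.8 N·m.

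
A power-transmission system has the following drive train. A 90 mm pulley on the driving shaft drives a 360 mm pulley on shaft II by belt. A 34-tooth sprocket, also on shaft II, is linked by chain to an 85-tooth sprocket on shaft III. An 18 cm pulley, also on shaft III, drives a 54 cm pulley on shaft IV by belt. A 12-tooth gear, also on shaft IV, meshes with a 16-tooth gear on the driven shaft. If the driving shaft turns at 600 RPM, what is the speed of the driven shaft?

belt 360/90 = 4 → 600/4 = 150 RPM
chain 85/34 = 2.5 → 150/2.5 = 60 RPM
belt 54/18 = 3 → 60/3 = 20 RPM
gear mesh 16/12 = 1.3333 → 20/1.3333 = 15 RPM

15 RPM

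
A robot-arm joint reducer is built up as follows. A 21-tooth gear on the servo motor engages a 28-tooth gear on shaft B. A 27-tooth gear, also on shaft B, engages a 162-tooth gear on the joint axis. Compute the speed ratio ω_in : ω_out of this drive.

Each stage contributes driven/driver: gear mesh 28/21 = 1.3333, gear mesh 162/27 = 6.
Overall: 1.3333 × 6 = 8.

8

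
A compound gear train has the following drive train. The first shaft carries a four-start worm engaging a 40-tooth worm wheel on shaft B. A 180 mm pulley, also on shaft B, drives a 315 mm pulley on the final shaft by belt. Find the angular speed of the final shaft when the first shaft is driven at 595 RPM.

the first shaft → shaft B (worm, 40/4): 595 ÷ 10 = 59.5 RPM
shaft B → the final shaft (belt, 315/180): 59.5 ÷ 1.75 = 34 RPM

34 RPM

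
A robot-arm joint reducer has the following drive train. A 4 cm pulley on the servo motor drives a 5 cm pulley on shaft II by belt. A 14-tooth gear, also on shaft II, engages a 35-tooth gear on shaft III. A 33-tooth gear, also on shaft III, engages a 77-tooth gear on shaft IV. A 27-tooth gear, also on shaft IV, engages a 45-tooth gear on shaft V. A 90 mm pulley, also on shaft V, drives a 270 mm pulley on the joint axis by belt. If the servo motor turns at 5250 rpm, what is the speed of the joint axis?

144 rpm

belt 5/4 = 1.25 → 5250/1.25 = 4200 rpm
gear mesh 35/14 = 2.5 → 4200/2.5 = 1680 rpm
gear mesh 77/33 = 2.3333 → 1680/2.3333 = 720 rpm
gear mesh 45/27 = 1.6667 → 720/1.6667 = 432 rpm
belt 270/90 = 3 → 432/3 = 144 rpm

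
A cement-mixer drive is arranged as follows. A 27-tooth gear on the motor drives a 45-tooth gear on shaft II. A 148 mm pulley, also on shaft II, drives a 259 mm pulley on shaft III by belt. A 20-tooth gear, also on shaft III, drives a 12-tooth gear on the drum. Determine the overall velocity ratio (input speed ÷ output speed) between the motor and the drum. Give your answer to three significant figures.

Each stage contributes driven/driver: gear mesh 45/27 = 1.6667, belt 259/148 = 1.75, gear mesh 12/20 = 0.6.
Overall: 1.6667 × 1.75 × 0.6 = 1.75.

1.75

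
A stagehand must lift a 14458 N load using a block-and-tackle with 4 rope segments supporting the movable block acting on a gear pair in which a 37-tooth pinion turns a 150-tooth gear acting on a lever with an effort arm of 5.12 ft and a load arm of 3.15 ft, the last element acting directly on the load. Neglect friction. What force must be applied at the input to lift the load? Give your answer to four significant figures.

Block-and-tackle MA = number of supporting rope parts = 4.
Gear pair MA = 150/37 = 4.0541.
Lever MA = effort arm / load arm = 5.12/3.15 = 1.6254.
Combined ideal MA = 4 × 4.0541 × 1.6254 = 26.358.
Effort = load / MA = 14458 / 26.358 = 548.53 N.

548.5 N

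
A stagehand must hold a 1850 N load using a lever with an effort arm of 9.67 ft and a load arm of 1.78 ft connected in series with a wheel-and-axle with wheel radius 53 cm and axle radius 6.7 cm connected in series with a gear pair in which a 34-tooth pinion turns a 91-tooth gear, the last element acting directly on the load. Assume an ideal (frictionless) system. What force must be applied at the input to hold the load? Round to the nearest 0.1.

16.1 N

Lever MA = effort arm / load arm = 9.67/1.78 = 5.4326.
Wheel-and-axle MA = R/r = 53/6.7 = 7.9104.
Gear pair MA = 91/34 = 2.6765.
Combined ideal MA = 5.4326 × 7.9104 × 2.6765 = 115.02.
Effort = load / MA = 1850 / 115.02 = 16.084 N.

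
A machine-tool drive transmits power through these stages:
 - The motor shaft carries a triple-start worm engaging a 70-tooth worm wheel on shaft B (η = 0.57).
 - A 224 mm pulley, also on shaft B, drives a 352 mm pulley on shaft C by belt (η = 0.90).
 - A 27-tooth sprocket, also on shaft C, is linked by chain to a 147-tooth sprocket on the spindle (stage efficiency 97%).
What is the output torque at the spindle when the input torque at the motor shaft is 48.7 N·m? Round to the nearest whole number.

4838 N·m

worm 70/3 = 23.333 → τ = 48.7·23.333·0.57 = 647.71 N·m
belt 352/224 = 1.5714 → τ = 647.71·1.5714·0.90 = 916.05 N·m
chain 147/27 = 5.4444 → τ = 916.05·5.4444·0.97 = 4837.7 N·m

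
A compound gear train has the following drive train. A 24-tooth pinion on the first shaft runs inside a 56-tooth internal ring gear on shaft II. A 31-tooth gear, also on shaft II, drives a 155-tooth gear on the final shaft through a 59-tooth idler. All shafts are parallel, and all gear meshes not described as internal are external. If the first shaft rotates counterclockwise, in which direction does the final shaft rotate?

counterclockwise

the first shaft → shaft II: internal mesh, same direction → CCW.
shaft II → the final shaft: driver → idler → driven is 2 external meshes, 2 reversals → CCW.
2 reversals in total — an even number — so the final shaft turns the same way as the first shaft.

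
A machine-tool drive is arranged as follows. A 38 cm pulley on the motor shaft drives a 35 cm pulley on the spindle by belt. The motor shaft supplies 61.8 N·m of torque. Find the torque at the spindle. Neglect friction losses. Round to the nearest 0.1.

56.9 N·m

After the belt (35/38): 61.8 × 0.92105 = 56.921 N·m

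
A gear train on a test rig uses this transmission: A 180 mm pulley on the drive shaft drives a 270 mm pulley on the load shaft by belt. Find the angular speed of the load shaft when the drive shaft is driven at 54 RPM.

Belt: ratio = 270/180 = 1.5, so the load shaft turns at 54 / 1.5 = 36 RPM.

36 RPM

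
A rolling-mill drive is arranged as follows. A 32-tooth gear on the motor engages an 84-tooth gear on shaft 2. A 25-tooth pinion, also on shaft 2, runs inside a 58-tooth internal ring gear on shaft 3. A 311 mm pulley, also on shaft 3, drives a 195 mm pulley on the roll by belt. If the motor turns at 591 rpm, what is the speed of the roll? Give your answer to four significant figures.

the motor → shaft 2 (gear mesh, 84/32): 591 ÷ 2.625 = 225.14 rpm
shaft 2 → shaft 3 (internal gear, 58/25): 225.14 ÷ 2.32 = 97.044 rpm
shaft 3 → the roll (belt, 195/311): 97.044 ÷ 0.62701 = 154.77 rpm

154.8 rpm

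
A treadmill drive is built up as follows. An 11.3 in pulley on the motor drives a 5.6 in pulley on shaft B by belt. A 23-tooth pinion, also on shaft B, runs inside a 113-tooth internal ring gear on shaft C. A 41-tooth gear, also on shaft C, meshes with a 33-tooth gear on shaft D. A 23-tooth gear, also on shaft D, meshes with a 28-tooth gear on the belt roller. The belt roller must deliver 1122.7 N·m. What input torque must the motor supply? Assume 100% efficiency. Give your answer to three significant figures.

Overall ratio R = 0.49558 × 4.913 × 0.80488 × 1.2174 = 2.3857.
Input torque = output torque / R = 1122.7 / 2.3857 = 470.59 N·m.

471 N·m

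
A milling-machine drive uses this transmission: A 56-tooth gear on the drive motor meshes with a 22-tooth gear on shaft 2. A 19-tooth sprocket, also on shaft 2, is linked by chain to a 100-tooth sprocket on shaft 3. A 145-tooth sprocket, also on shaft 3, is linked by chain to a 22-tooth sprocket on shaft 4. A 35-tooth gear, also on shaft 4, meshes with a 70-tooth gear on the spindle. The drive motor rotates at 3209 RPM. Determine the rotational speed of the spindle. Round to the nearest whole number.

5115 RPM

gear mesh 22/56 = 0.39286 → 3209/0.39286 = 8168.4 RPM
chain 100/19 = 5.2632 → 8168.4/5.2632 = 1552 RPM
chain 22/145 = 0.15172 → 1552/0.15172 = 10229 RPM
gear mesh 70/35 = 2 → 10229/2 = 5114.5 RPM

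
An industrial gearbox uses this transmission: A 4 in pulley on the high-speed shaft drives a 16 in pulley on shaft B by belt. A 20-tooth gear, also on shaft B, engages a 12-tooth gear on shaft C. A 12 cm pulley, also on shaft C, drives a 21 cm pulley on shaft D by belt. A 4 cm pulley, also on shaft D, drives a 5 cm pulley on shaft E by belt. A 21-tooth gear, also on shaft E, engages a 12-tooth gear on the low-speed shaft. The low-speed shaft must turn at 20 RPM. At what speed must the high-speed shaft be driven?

60 RPM

Overall ratio R = 4 × 0.6 × 1.75 × 1.25 × 0.57143 = 3.
Required input speed = output speed × R = 20 × 3 = 60 RPM.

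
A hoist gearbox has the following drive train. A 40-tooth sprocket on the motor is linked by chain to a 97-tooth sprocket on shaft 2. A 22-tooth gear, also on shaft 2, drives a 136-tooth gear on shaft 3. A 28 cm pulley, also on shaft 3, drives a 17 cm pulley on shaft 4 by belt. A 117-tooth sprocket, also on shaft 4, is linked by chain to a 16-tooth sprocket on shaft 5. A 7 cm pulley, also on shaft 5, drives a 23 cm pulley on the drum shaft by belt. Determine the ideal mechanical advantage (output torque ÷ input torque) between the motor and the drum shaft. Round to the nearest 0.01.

4.09

Each stage contributes driven/driver: chain 97/40 = 2.425, gear mesh 136/22 = 6.1818, belt 17/28 = 0.60714, chain 16/117 = 0.13675, belt 23/7 = 3.2857.
Overall: 2.425 × 6.1818 × 0.60714 × 0.13675 × 3.2857 = 4.0896.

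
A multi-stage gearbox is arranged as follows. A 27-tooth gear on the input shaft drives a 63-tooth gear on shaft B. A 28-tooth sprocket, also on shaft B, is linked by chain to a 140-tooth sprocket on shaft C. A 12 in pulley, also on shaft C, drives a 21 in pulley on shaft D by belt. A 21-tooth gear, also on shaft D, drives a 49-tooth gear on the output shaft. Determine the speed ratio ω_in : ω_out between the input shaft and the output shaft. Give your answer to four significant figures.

47.64

Each stage contributes driven/driver: gear mesh 63/27 = 2.3333, chain 140/28 = 5, belt 21/12 = 1.75, gear mesh 49/21 = 2.3333.
Overall: 2.3333 × 5 × 1.75 × 2.3333 = 47.639.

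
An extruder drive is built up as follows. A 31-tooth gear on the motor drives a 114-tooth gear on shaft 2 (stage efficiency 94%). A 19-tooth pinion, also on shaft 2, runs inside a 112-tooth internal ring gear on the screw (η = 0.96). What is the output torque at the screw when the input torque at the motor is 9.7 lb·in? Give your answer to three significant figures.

190 lb·in

Gear mesh: ratio = 114/31 = 3.6774; torque at shaft 2 = 9.7 × 3.6774 × 0.94 = 33.531 lb·in.
Internal gear: ratio = 112/19 = 5.8947; torque at the screw = 33.531 × 5.8947 × 0.96 = 189.75 lb·in.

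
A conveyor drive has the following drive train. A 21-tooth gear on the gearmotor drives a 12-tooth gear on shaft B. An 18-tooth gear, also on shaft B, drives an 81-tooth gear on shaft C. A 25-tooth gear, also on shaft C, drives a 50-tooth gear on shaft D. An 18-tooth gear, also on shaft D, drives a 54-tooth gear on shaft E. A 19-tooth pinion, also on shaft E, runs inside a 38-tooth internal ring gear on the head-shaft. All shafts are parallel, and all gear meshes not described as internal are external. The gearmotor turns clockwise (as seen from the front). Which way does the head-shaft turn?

clockwise

the gearmotor → shaft B: external mesh, 1 reversal → CCW.
shaft B → shaft C: external mesh, 1 reversal → CW.
shaft C → shaft D: external mesh, 1 reversal → CCW.
shaft D → shaft E: external mesh, 1 reversal → CW.
shaft E → the head-shaft: internal mesh, same direction → CW.
4 reversals in total — an even number — so the head-shaft turns the same way as the gearmotor.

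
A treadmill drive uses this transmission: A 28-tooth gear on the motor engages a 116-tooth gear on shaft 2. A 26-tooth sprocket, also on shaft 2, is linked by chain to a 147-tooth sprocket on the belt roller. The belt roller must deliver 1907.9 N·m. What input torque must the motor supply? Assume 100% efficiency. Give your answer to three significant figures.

81.5 N·m

Overall ratio R = 4.1429 × 5.6538 = 23.423.
Input torque = output torque / R = 1907.9 / 23.423 = 81.454 N·m.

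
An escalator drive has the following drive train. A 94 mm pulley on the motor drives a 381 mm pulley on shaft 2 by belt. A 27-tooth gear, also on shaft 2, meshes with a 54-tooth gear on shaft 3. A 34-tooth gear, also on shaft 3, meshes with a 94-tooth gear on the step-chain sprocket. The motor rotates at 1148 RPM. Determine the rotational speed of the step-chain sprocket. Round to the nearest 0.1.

the motor → shaft 2 (belt, 381/94): 1148 ÷ 4.0532 = 283.23 RPM
shaft 2 → shaft 3 (gear mesh, 54/27): 283.23 ÷ 2 = 141.62 RPM
shaft 3 → the step-chain sprocket (gear mesh, 94/34): 141.62 ÷ 2.7647 = 51.223 RPM

51.2 RPM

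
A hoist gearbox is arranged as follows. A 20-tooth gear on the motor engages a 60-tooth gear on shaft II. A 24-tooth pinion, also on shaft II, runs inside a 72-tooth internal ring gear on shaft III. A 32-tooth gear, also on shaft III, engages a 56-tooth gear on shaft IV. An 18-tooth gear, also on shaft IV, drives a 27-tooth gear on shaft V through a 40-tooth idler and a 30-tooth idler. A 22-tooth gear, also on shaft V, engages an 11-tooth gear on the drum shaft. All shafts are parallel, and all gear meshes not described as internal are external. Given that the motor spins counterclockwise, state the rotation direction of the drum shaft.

the motor → shaft II: external mesh, 1 reversal → CW.
shaft II → shaft III: internal mesh, same direction → CW.
shaft III → shaft IV: external mesh, 1 reversal → CCW.
shaft IV → shaft V: driver → idler → idler → driven is 3 external meshes, 3 reversals → CW.
shaft V → the drum shaft: external mesh, 1 reversal → CCW.
6 reversals in total — an even number — so the drum shaft turns the same way as the motor.

counterclockwise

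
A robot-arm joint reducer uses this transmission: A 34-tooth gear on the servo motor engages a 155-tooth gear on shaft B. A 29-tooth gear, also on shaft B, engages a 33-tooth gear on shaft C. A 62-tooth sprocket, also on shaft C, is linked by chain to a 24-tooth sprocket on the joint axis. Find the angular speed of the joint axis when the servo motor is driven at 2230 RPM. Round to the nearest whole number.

1110 RPM

the servo motor → shaft B (gear mesh, 155/34): 2230 ÷ 4.5588 = 489.16 RPM
shaft B → shaft C (gear mesh, 33/29): 489.16 ÷ 1.1379 = 429.87 RPM
shaft C → the joint axis (chain, 24/62): 429.87 ÷ 0.3871 = 1110.5 RPM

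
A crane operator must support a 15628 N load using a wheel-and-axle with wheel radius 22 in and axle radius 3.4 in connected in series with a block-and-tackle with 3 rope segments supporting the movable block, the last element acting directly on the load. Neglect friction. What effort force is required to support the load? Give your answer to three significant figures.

Wheel-and-axle MA = R/r = 22/3.4 = 6.4706.
Block-and-tackle MA = number of supporting rope parts = 3.
Combined ideal MA = 6.4706 × 3 = 19.412.
Effort = load / MA = 15628 / 19.412 = 805.08 N.

805 N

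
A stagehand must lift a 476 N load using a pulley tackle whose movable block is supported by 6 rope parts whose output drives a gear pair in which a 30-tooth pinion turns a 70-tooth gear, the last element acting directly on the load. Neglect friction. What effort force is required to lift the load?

Block-and-tackle MA = number of supporting rope parts = 6.
Gear pair MA = 70/30 = 2.3333.
Combined ideal MA = 6 × 2.3333 = 14.
Effort = load / MA = 476 / 14 = 34 N.

34 N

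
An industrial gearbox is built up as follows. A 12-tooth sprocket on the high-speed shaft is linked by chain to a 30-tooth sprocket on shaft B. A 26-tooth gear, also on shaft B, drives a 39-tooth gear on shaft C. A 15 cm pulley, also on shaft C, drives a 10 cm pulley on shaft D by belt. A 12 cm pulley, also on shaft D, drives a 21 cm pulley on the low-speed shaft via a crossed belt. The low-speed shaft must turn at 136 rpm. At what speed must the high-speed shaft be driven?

595 rpm

Overall ratio R = 2.5 × 1.5 × 0.66667 × 1.75 = 4.375.
Required input speed = output speed × R = 136 × 4.375 = 595 rpm.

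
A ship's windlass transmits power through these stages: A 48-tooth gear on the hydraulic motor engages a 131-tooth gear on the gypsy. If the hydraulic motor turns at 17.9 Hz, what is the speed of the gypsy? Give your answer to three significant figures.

6.56 Hz

the hydraulic motor → the gypsy (gear mesh, 131/48): 17.9 ÷ 2.7292 = 6.5588 Hz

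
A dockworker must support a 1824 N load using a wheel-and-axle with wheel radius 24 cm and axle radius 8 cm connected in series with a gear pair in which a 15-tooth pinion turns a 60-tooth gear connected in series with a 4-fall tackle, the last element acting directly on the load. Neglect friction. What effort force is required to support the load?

38 N

Wheel-and-axle MA = R/r = 24/8 = 3.
Gear pair MA = 60/15 = 4.
Block-and-tackle MA = number of supporting rope parts = 4.
Combined ideal MA = 3 × 4 × 4 = 48.
Effort = load / MA = 1824 / 48 = 38 N.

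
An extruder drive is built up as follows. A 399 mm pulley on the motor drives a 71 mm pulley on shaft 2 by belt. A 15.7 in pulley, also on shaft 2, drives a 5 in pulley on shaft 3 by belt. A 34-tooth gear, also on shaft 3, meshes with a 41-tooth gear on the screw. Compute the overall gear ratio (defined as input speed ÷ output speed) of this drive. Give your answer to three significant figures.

0.0683

Each stage contributes driven/driver: belt 71/399 = 0.17794, belt 5/15.7 = 0.31847, gear mesh 41/34 = 1.2059.
Overall: 0.17794 × 0.31847 × 1.2059 = 0.068338.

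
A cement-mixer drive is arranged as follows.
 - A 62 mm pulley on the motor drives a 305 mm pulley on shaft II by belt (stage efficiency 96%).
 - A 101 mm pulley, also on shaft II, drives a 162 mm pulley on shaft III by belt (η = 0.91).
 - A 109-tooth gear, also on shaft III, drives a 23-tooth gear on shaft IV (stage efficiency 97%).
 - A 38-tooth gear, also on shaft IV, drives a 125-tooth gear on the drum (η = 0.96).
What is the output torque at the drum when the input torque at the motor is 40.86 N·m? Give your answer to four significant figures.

After the belt (305/62): 40.86 × 4.9194 × 0.96 = 192.96 N·m
After the belt (162/101): 192.96 × 1.604 × 0.91 = 281.65 N·m
After the gear mesh (23/109): 281.65 × 0.21101 × 0.97 = 57.648 N·m
After the gear mesh (125/38): 57.648 × 3.2895 × 0.96 = 182.05 N·m

182.0 N·m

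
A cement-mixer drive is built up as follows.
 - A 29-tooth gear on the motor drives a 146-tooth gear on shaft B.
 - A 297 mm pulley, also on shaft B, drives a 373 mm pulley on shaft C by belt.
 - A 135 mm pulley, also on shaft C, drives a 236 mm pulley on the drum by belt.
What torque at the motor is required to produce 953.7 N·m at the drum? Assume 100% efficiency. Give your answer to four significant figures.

Overall ratio R = 5.0345 × 1.2559 × 1.7481 = 11.053.
Input torque = output torque / R = 953.7 / 11.053 = 86.283 N·m.

86.28 N·m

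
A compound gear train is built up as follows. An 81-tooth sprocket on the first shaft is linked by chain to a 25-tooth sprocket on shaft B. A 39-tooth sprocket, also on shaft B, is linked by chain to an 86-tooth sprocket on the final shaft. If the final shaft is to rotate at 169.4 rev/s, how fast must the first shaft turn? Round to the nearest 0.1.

115.3 rev/s

Overall ratio R = 0.30864 × 2.2051 = 0.6806.
Required input speed = output speed × R = 169.4 × 0.6806 = 115.29 rev/s.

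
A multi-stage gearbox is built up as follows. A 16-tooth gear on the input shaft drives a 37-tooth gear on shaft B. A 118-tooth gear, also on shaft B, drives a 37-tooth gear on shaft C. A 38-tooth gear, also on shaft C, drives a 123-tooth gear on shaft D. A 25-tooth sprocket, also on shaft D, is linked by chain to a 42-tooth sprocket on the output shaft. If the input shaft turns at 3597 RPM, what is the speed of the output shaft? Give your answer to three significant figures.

912 RPM

gear mesh 37/16 = 2.3125 → 3597/2.3125 = 1555.5 RPM
gear mesh 37/118 = 0.31356 → 1555.5/0.31356 = 4960.7 RPM
gear mesh 123/38 = 3.2368 → 4960.7/3.2368 = 1532.6 RPM
chain 42/25 = 1.68 → 1532.6/1.68 = 912.24 RPM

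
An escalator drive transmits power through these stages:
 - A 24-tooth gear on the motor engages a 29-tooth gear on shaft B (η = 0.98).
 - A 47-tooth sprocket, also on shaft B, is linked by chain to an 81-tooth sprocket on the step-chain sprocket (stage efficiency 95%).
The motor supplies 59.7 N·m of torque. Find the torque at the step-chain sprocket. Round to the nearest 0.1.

gear mesh 29/24 = 1.2083 → τ = 59.7·1.2083·0.98 = 70.695 N·m
chain 81/47 = 1.7234 → τ = 70.695·1.7234·0.95 = 115.74 N·m

115.7 N·m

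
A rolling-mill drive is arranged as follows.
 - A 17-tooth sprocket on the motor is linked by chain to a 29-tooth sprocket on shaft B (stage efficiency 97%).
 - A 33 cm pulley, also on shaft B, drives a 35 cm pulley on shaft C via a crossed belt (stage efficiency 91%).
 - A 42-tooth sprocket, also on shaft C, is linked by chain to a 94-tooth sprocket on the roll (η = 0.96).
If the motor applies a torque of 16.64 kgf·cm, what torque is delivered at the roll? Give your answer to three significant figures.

After the chain (29/17): 16.64 × 1.7059 × 0.97 = 27.534 kgf·cm
After the belt (35/33): 27.534 × 1.0606 × 0.91 = 26.575 kgf·cm
After the chain (94/42): 26.575 × 2.2381 × 0.96 = 57.098 kgf·cm

57.1 kgf·cm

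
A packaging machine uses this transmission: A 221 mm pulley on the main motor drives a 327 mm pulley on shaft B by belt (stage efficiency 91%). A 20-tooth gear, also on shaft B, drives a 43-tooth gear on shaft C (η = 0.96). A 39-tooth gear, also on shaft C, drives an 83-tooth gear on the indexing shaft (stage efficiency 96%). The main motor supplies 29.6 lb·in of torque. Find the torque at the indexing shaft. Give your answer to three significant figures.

168 lb·in

Belt: ratio = 327/221 = 1.4796; torque at shaft B = 29.6 × 1.4796 × 0.91 = 39.856 lb·in.
Gear mesh: ratio = 43/20 = 2.15; torque at shaft C = 39.856 × 2.15 × 0.96 = 82.262 lb·in.
Gear mesh: ratio = 83/39 = 2.1282; torque at the indexing shaft = 82.262 × 2.1282 × 0.96 = 168.07 lb·in.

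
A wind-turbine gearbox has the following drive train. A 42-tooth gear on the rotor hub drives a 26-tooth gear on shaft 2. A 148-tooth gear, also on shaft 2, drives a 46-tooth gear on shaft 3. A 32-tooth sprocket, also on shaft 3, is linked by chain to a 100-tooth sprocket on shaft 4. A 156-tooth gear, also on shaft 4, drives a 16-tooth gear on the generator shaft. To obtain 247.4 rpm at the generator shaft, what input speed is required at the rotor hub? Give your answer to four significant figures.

15.26 rpm

Overall ratio R = 0.61905 × 0.31081 × 3.125 × 0.10256 = 0.061669.
Required input speed = output speed × R = 247.4 × 0.061669 = 15.257 rpm.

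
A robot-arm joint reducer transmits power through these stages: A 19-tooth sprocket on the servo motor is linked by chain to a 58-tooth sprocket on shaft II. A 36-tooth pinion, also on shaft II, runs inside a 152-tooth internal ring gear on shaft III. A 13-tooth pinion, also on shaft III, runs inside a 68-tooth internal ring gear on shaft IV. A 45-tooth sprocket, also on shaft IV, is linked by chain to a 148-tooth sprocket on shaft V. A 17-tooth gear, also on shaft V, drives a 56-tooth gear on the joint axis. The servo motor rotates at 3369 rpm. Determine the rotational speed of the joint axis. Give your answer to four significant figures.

4.612 rpm

chain 58/19 = 3.0526 → 3369/3.0526 = 1103.6 rpm
internal gear 152/36 = 4.2222 → 1103.6/4.2222 = 261.39 rpm
internal gear 68/13 = 5.2308 → 261.39/5.2308 = 49.971 rpm
chain 148/45 = 3.2889 → 49.971/3.2889 = 15.194 rpm
gear mesh 56/17 = 3.2941 → 15.194/3.2941 = 4.6124 rpm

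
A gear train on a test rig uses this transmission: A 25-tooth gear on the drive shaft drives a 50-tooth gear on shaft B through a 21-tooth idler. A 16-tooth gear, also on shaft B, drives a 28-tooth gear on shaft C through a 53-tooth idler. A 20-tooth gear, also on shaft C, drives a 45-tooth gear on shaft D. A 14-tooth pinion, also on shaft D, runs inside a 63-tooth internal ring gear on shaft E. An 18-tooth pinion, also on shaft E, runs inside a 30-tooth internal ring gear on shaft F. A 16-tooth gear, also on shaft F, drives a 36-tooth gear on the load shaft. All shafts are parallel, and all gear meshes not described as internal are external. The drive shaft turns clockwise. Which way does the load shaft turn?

the drive shaft → shaft B: driver → idler → driven is 2 external meshes, 2 reversals → CW.
shaft B → shaft C: driver → idler → driven is 2 external meshes, 2 reversals → CW.
shaft C → shaft D: external mesh, 1 reversal → CCW.
shaft D → shaft E: internal mesh, same direction → CCW.
shaft E → shaft F: internal mesh, same direction → CCW.
shaft F → the load shaft: external mesh, 1 reversal → CW.
6 reversals in total — an even number — so the load shaft turns the same way as the drive shaft.

clockwise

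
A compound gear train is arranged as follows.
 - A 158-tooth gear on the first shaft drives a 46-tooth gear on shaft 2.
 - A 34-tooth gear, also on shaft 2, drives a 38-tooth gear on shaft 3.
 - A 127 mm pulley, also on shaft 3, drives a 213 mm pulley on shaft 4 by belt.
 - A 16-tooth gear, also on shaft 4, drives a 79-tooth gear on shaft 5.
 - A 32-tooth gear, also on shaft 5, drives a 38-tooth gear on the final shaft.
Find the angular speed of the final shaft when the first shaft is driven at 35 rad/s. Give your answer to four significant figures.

gear mesh 46/158 = 0.29114 → 35/0.29114 = 120.22 rad/s
gear mesh 38/34 = 1.1176 → 120.22/1.1176 = 107.56 rad/s
belt 213/127 = 1.6772 → 107.56/1.6772 = 64.134 rad/s
gear mesh 79/16 = 4.9375 → 64.134/4.9375 = 12.989 rad/s
gear mesh 38/32 = 1.1875 → 12.989/1.1875 = 10.938 rad/s

10.94 rad/s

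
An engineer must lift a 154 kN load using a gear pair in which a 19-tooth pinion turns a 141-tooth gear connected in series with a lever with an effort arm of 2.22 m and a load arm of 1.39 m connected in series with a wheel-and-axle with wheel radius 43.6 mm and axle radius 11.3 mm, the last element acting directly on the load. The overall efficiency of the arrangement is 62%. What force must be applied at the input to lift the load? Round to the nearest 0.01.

Gear pair MA = 141/19 = 7.4211.
Lever MA = effort arm / load arm = 2.22/1.39 = 1.5971.
Wheel-and-axle MA = R/r = 43.6/11.3 = 3.8584.
Combined ideal MA = 7.4211 × 1.5971 × 3.8584 = 45.731.
Actual MA = 45.731 × 0.62 = 28.353.
Effort = load / actual MA = 154 / 28.353 = 5.4315 kN.

5.43 kN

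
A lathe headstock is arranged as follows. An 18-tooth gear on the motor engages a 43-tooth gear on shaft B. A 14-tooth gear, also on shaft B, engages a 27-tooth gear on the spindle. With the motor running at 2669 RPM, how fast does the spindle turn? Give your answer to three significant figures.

Gear mesh: ratio = 43/18 = 2.3889, so shaft B turns at 2669 / 2.3889 = 1117.3 RPM.
Gear mesh: ratio = 27/14 = 1.9286, so the spindle turns at 1117.3 / 1.9286 = 579.32 RPM.

579 RPM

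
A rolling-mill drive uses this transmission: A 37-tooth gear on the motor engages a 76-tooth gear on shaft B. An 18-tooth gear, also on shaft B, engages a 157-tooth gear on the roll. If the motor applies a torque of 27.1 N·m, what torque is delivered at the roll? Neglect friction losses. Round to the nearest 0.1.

Gear mesh: ratio = 76/37 = 2.0541; torque at shaft B = 27.1 × 2.0541 = 55.665 N·m.
Gear mesh: ratio = 157/18 = 8.7222; torque at the roll = 55.665 × 8.7222 = 485.52 N·m.

485.5 N·m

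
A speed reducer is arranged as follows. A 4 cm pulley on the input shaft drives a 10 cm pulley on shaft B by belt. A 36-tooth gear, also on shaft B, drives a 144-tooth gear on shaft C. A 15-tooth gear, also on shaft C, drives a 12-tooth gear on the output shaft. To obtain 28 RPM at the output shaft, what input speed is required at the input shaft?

Overall ratio R = 2.5 × 4 × 0.8 = 8.
Required input speed = output speed × R = 28 × 8 = 224 RPM.

224 RPM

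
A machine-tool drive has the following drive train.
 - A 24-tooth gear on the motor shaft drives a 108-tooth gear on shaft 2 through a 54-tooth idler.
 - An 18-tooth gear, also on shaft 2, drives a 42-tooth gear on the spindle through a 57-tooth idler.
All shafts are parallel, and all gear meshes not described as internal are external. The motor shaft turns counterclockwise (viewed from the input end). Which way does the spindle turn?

counterclockwise

the motor shaft → shaft 2: driver → idler → driven is 2 external meshes, 2 reversals → CCW.
shaft 2 → the spindle: driver → idler → driven is 2 external meshes, 2 reversals → CCW.
4 reversals in total — an even number — so the spindle turns the same way as the motor shaft.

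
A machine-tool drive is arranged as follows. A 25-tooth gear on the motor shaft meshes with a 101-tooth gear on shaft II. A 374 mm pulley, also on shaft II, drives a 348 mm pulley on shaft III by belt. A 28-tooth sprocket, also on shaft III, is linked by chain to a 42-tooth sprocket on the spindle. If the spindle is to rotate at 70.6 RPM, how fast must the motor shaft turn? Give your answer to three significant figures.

398 RPM

Overall ratio R = 4.04 × 0.93048 × 1.5 = 5.6387.
Required input speed = output speed × R = 70.6 × 5.6387 = 398.09 RPM.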